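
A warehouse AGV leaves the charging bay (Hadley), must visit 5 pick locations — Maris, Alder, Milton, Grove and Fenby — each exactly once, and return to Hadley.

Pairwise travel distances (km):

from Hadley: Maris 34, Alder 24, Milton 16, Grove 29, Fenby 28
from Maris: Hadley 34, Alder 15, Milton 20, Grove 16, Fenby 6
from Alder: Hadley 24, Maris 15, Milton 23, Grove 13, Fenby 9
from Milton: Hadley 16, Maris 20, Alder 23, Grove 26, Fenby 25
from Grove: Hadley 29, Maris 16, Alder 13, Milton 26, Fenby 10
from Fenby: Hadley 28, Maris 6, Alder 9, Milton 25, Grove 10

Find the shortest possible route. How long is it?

Hadley-Maris-Alder-Milton-Grove-Fenby-Hadley: 34+15+23+26+10+28 = 136
Hadley-Maris-Alder-Milton-Fenby-Grove-Hadley: 34+15+23+25+10+29 = 136
Hadley-Maris-Alder-Grove-Milton-Fenby-Hadley: 34+15+13+26+25+28 = 141
Hadley-Maris-Alder-Grove-Fenby-Milton-Hadley: 34+15+13+10+25+16 = 113
Hadley-Maris-Alder-Fenby-Milton-Grove-Hadley: 34+15+9+25+26+29 = 138
Hadley-Maris-Alder-Fenby-Grove-Milton-Hadley: 34+15+9+10+26+16 = 110
Hadley-Maris-Milton-Alder-Grove-Fenby-Hadley: 34+20+23+13+10+28 = 128
Hadley-Maris-Milton-Alder-Fenby-Grove-Hadley: 34+20+23+9+10+29 = 125
Hadley-Maris-Milton-Grove-Alder-Fenby-Hadley: 34+20+26+13+9+28 = 130
Hadley-Maris-Milton-Grove-Fenby-Alder-Hadley: 34+20+26+10+9+24 = 123
Hadley-Maris-Milton-Fenby-Alder-Grove-Hadley: 34+20+25+9+13+29 = 130
Hadley-Maris-Milton-Fenby-Grove-Alder-Hadley: 34+20+25+10+13+24 = 126
Hadley-Maris-Grove-Alder-Milton-Fenby-Hadley: 34+16+13+23+25+28 = 139
Hadley-Maris-Grove-Alder-Fenby-Milton-Hadley: 34+16+13+9+25+16 = 113
… (46 more)
Hadley-Alder-Grove-Fenby-Maris-Milton-Hadley: 24+13+10+6+20+16 = 89  ← best
The minimum is 89.
One optimal route: Hadley → Alder → Grove → Fenby → Maris → Milton → Hadley (or its reverse).

Shortest round trip = 89 km.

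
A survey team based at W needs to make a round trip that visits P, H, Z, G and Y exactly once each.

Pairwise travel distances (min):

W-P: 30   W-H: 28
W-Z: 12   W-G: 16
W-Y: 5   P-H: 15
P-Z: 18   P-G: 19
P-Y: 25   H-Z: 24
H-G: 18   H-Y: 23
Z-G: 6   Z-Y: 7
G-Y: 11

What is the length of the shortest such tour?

With 5 stops there are 5!/2 = 60 distinct round trips (a route and its reverse cost the same).
W - P - H - Z - G - Y - W: 30+15+24+6+11+5 = 91
W - P - H - Z - Y - G - W: 30+15+24+7+11+16 = 103
W - P - H - G - Z - Y - W: 30+15+18+6+7+5 = 81
W - P - H - G - Y - Z - W: 30+15+18+11+7+12 = 93
W - P - H - Y - Z - G - W: 30+15+23+7+6+16 = 97
W - P - H - Y - G - Z - W: 30+15+23+11+6+12 = 97
W - P - Z - H - G - Y - W: 30+18+24+18+11+5 = 106
W - P - Z - H - Y - G - W: 30+18+24+23+11+16 = 122
W - P - Z - G - H - Y - W: 30+18+6+18+23+5 = 100
W - P - Z - G - Y - H - W: 30+18+6+11+23+28 = 116
W - P - Z - Y - H - G - W: 30+18+7+23+18+16 = 112
W - P - Z - Y - G - H - W: 30+18+7+11+18+28 = 112
W - P - G - H - Z - Y - W: 30+19+18+24+7+5 = 103
W - P - G - H - Y - Z - W: 30+19+18+23+7+12 = 109
… (46 more)
W - Z - P - H - G - Y - W: 12+18+15+18+11+5 = 79  ← best
The minimum is 79.
One optimal route: W → Z → P → H → G → Y → W (or its reverse).

Shortest round trip = 79 min.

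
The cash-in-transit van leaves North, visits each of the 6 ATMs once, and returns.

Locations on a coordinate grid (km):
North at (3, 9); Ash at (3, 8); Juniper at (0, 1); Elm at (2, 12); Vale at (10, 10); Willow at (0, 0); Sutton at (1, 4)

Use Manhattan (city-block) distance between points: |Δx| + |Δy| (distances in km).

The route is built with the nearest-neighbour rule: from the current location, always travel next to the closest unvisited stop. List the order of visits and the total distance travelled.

At North the remaining stops are Ash 1, Elm 4, Sutton 7, Vale 8, Juniper 11, Willow 12; go to Ash.
At Ash the remaining stops are Elm 5, Sutton 6, Vale 9, Juniper 10, Willow 11; go to Elm.
At Elm the remaining stops are Sutton 9, Vale 10, Juniper 13, Willow 14; go to Sutton.
At Sutton the remaining stops are Juniper 4, Willow 5, Vale 15; go to Juniper.
At Juniper the remaining stops are Willow 1, Vale 19; go to Willow.
At Willow the remaining stops are Vale 20; go to Vale.
Return Vale→North: 8.
Total = 1 + 5 + 9 + 4 + 1 + 20 + 8 = 48.

Nearest-neighbour total = 48 km; route North → Ash → Elm → Sutton → Juniper → Willow → Vale → North.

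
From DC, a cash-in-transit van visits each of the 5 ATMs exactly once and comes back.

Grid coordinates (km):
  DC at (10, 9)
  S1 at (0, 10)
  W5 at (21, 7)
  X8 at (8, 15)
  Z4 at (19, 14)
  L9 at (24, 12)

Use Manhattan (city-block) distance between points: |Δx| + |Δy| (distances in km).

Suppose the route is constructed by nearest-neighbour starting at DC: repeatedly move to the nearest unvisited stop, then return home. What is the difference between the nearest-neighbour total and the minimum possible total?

From DC: X8=8, S1=11, W5=13, Z4=14, L9=17 → choose X8 (8).
From X8: Z4=12, S1=13, L9=19, W5=21 → choose Z4 (12).
From Z4: L9=7, W5=9, S1=23 → choose L9 (7).
From L9: W5=8, S1=26 → choose W5 (8).
From W5: S1=24 → choose S1 (24).
NN route DC → X8 → Z4 → L9 → W5 → S1 → DC costs 70.
Optimal: DC → S1 → X8 → Z4 → L9 → W5 → DC costs 64 (by enumerating all 60 distinct tours).
Excess = 70 − 64 = 6.

6 km longer than the optimal tour.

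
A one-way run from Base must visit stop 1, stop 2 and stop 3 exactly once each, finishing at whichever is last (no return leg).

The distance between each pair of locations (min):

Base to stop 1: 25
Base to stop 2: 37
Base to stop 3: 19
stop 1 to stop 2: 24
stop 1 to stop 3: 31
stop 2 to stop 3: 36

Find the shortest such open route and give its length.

Minimum one-way distance = 74 min.

There are 3! = 6 possible orderings.
Base → stop 1 → stop 2 → stop 3: 25+24+36 = 85
Base → stop 1 → stop 3 → stop 2: 25+31+36 = 92
Base → stop 2 → stop 1 → stop 3: 37+24+31 = 92
Base → stop 2 → stop 3 → stop 1: 37+36+31 = 104
Base → stop 3 → stop 1 → stop 2: 19+31+24 = 74
Base → stop 3 → stop 2 → stop 1: 19+36+24 = 79
The minimum is 74.
One shortest path: Base → stop 3 → stop 1 → stop 2.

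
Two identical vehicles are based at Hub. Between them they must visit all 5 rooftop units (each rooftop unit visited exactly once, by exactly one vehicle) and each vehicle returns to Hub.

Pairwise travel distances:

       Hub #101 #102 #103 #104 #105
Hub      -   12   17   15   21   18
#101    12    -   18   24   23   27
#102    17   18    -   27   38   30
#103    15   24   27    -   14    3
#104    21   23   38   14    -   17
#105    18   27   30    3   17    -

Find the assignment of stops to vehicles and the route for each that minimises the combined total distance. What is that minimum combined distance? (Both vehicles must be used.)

Minimum combined distance: 103.

There are 2^4 − 1 = 15 ways to divide the 5 stops into two non-empty groups. For each, the best each vehicle can do is its own shortest tour through its group:
  {#101} + {#102, #103, #104, #105}: 24 + 85 = 109
  {#102} + {#101, #103, #104, #105}: 34 + 70 = 104
  {#101, #102} + {#103, #104, #105}: 47 + 56 = 103
  {#103} + {#101, #102, #104, #105}: 30 + 93 = 123
  {#101, #103} + {#102, #104, #105}: 51 + 85 = 136
  {#102, #103} + {#101, #104, #105}: 59 + 70 = 129
  … (15 splits in total)
Best: vehicle 1 Hub → #101 → #102 → Hub = 47; vehicle 2 Hub → #103 → #105 → #104 → Hub = 56; combined 103.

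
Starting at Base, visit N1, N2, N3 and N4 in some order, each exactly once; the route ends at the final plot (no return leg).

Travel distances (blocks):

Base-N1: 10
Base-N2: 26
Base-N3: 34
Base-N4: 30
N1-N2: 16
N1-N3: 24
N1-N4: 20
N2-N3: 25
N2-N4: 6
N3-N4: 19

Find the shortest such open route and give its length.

51 blocks — the minimum one-way total.

There are 4! = 24 possible orderings.
Base→N1→N2→N3→N4: 10+16+25+19 = 70
Base→N1→N2→N4→N3: 10+16+6+19 = 51
Base→N1→N3→N2→N4: 10+24+25+6 = 65
Base→N1→N3→N4→N2: 10+24+19+6 = 59
Base→N1→N4→N2→N3: 10+20+6+25 = 61
Base→N1→N4→N3→N2: 10+20+19+25 = 74
Base→N2→N1→N3→N4: 26+16+24+19 = 85
Base→N2→N1→N4→N3: 26+16+20+19 = 81
Base→N2→N3→N1→N4: 26+25+24+20 = 95
Base→N2→N3→N4→N1: 26+25+19+20 = 90
Base→N2→N4→N1→N3: 26+6+20+24 = 76
Base→N2→N4→N3→N1: 26+6+19+24 = 75
Base→N3→N1→N2→N4: 34+24+16+6 = 80
Base→N3→N1→N4→N2: 34+24+20+6 = 84
… (10 more)
The minimum is 51.
One shortest path: Base → N1 → N2 → N4 → N3.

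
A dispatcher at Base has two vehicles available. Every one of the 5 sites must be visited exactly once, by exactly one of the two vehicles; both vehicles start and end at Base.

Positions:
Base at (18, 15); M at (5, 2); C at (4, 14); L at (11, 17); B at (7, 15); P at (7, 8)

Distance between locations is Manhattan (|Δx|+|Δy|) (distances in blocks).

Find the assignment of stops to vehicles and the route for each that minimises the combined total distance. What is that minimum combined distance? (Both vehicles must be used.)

Minimum combined distance: 72 blocks.

There are 2^4 − 1 = 15 ways to divide the 5 stops into two non-empty groups. For each, the best each vehicle can do is its own shortest tour through its group:
  {M} + {C, L, B, P}: 52 + 46 = 98
  {C} + {M, L, B, P}: 30 + 56 = 86
  {M, C} + {L, B, P}: 54 + 40 = 94
  {L} + {M, C, B, P}: 18 + 54 = 72
  {M, L} + {C, B, P}: 56 + 42 = 98
  {C, L} + {M, B, P}: 34 + 52 = 86
  … (15 splits in total)
Best: vehicle 1 Base → L → Base = 18; vehicle 2 Base → C → M → P → B → Base = 54; combined 72.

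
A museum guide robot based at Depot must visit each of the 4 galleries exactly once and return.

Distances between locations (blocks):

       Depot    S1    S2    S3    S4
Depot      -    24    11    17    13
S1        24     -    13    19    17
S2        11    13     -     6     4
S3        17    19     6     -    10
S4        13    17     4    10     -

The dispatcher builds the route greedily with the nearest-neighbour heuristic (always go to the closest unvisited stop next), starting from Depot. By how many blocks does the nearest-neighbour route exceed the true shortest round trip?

From Depot: S2=11, S4=13, S3=17, S1=24 → choose S2 (11).
From S2: S4=4, S3=6, S1=13 → choose S4 (4).
From S4: S3=10, S1=17 → choose S3 (10).
From S3: S1=19 → choose S1 (19).
NN route Depot → S2 → S4 → S3 → S1 → Depot costs 68.
Optimal: Depot → S1 → S2 → S3 → S4 → Depot costs 66 (by enumerating all 12 distinct tours).
Excess = 68 − 66 = 2.

The nearest-neighbour route is 2 blocks longer than optimal.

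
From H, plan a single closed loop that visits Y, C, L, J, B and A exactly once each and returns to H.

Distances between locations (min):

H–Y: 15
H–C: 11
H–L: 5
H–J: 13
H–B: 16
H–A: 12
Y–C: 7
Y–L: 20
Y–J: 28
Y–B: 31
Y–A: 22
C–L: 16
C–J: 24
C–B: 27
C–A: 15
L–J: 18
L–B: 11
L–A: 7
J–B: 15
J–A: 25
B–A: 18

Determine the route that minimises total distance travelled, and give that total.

83 min — the shortest possible round trip.

H-Y-C-L-J-B-A-H: 15+7+16+18+15+18+12 = 101
H-Y-C-L-J-A-B-H: 15+7+16+18+25+18+16 = 115
H-Y-C-L-B-J-A-H: 15+7+16+11+15+25+12 = 101
H-Y-C-L-B-A-J-H: 15+7+16+11+18+25+13 = 105
H-Y-C-L-A-J-B-H: 15+7+16+7+25+15+16 = 101
H-Y-C-L-A-B-J-H: 15+7+16+7+18+15+13 = 91
H-Y-C-J-L-B-A-H: 15+7+24+18+11+18+12 = 105
H-Y-C-J-L-A-B-H: 15+7+24+18+7+18+16 = 105
… (352 more)
H-Y-C-A-L-B-J-H: 15+7+15+7+11+15+13 = 83  ← best
The minimum is 83.
One optimal route: H → Y → C → A → L → B → J → H (or its reverse).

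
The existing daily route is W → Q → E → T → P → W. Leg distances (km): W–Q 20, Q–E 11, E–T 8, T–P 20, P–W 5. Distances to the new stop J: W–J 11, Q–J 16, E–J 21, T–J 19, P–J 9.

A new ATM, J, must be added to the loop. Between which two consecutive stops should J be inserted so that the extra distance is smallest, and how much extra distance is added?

Adding 7 km by placing J on the W–Q leg.

Insertion cost between consecutive stops i–j is d(i,J) + d(J,j) − d(i,j):
  between W and Q: 11 + 16 − 20 = 7
  between Q and E: 16 + 21 − 11 = 26
  between E and T: 21 + 19 − 8 = 32
  between T and P: 19 + 9 − 20 = 8
  between P and W: 9 + 11 − 5 = 15
Cheapest insertion is between W and Q, adding 7.
New total = 64 + 7 = 71.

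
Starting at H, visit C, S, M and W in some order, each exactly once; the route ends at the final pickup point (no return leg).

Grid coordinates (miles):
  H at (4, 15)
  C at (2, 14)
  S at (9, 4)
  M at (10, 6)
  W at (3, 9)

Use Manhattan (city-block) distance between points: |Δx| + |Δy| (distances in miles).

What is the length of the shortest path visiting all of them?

22 miles — the minimum one-way total.

There are 4! = 24 possible orderings.
H → C → S → M → W: 3+17+3+10 = 33
H → C → S → W → M: 3+17+11+10 = 41
H → C → M → S → W: 3+16+3+11 = 33
H → C → M → W → S: 3+16+10+11 = 40
H → C → W → S → M: 3+6+11+3 = 23
H → C → W → M → S: 3+6+10+3 = 22
H → S → C → M → W: 16+17+16+10 = 59
H → S → C → W → M: 16+17+6+10 = 49
H → S → M → C → W: 16+3+16+6 = 41
H → S → M → W → C: 16+3+10+6 = 35
H → S → W → C → M: 16+11+6+16 = 49
H → S → W → M → C: 16+11+10+16 = 53
H → M → C → S → W: 15+16+17+11 = 59
H → M → C → W → S: 15+16+6+11 = 48
… (10 more)
The minimum is 22.
One shortest path: H → C → W → M → S.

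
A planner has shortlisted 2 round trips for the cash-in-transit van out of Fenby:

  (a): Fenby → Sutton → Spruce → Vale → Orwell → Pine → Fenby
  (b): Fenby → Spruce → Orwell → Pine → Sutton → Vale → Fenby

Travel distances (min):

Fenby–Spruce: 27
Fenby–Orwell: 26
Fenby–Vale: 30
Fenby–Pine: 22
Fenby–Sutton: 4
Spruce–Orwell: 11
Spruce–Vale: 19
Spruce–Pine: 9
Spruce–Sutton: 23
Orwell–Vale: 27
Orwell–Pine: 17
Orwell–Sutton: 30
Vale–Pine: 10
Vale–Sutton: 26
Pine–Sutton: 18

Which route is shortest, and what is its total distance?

Shortest is (a), total 112 min.

(a): 4 + 23 + 19 + 27 + 17 + 22 = 112
(b): 27 + 11 + 17 + 18 + 26 + 30 = 129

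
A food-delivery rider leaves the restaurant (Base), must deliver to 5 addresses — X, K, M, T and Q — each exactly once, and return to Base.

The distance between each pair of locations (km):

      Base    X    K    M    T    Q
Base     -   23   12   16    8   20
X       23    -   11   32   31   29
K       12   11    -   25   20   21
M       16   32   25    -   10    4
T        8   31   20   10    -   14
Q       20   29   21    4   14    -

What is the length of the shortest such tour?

Minimum total distance: 74 km.

Base - X - K - M - T - Q - Base: 23+11+25+10+14+20 = 103
Base - X - K - M - Q - T - Base: 23+11+25+4+14+8 = 85
Base - X - K - T - M - Q - Base: 23+11+20+10+4+20 = 88
Base - X - K - T - Q - M - Base: 23+11+20+14+4+16 = 88
Base - X - K - Q - M - T - Base: 23+11+21+4+10+8 = 77
Base - X - K - Q - T - M - Base: 23+11+21+14+10+16 = 95
Base - X - M - K - T - Q - Base: 23+32+25+20+14+20 = 134
Base - X - M - K - Q - T - Base: 23+32+25+21+14+8 = 123
Base - X - M - T - K - Q - Base: 23+32+10+20+21+20 = 126
Base - X - M - T - Q - K - Base: 23+32+10+14+21+12 = 112
Base - X - M - Q - K - T - Base: 23+32+4+21+20+8 = 108
Base - X - M - Q - T - K - Base: 23+32+4+14+20+12 = 105
Base - X - T - K - M - Q - Base: 23+31+20+25+4+20 = 123
Base - X - T - K - Q - M - Base: 23+31+20+21+4+16 = 115
… (46 more)
Base - K - X - Q - M - T - Base: 12+11+29+4+10+8 = 74  ← best
The minimum is 74.
One optimal route: Base → K → X → Q → M → T → Base (or its reverse).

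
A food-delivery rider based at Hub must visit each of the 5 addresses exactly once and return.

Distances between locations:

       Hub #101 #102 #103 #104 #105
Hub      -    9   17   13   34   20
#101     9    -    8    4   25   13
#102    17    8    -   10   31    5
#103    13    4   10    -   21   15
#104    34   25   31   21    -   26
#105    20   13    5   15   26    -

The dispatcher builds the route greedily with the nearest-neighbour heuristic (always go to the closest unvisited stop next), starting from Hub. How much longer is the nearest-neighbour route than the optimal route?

Hub: #101=9, #103=13, #102=17, #105=20, #104=34 ⇒ #101
#101: #103=4, #102=8, #105=13, #104=25 ⇒ #103
#103: #102=10, #105=15, #104=21 ⇒ #102
#102: #105=5, #104=31 ⇒ #105
#105: #104=26 ⇒ #104
NN route Hub → #101 → #103 → #102 → #105 → #104 → Hub costs 88.
Optimal: Hub → #101 → #102 → #105 → #104 → #103 → Hub costs 82 (by enumerating all 60 distinct tours).
Excess = 88 − 82 = 6.

Excess over optimum: 6.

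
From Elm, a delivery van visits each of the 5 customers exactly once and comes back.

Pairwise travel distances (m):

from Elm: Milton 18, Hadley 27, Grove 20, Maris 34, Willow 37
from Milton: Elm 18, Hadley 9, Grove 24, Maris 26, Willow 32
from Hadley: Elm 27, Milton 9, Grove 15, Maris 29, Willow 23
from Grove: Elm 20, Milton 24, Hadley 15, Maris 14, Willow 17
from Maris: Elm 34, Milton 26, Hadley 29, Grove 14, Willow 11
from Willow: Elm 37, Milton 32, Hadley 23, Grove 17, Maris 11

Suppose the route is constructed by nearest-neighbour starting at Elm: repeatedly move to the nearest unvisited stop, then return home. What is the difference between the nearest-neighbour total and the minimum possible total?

The nearest-neighbour route is 9 m longer than optimal.

Elm: Milton=18, Grove=20, Hadley=27, Maris=34, Willow=37 ⇒ Milton
Milton: Hadley=9, Grove=24, Maris=26, Willow=32 ⇒ Hadley
Hadley: Grove=15, Willow=23, Maris=29 ⇒ Grove
Grove: Maris=14, Willow=17 ⇒ Maris
Maris: Willow=11 ⇒ Willow
NN route Elm → Milton → Hadley → Grove → Maris → Willow → Elm costs 104.
Optimal: Elm → Milton → Hadley → Willow → Maris → Grove → Elm costs 95 (by enumerating all 60 distinct tours).
Excess = 104 − 95 = 9.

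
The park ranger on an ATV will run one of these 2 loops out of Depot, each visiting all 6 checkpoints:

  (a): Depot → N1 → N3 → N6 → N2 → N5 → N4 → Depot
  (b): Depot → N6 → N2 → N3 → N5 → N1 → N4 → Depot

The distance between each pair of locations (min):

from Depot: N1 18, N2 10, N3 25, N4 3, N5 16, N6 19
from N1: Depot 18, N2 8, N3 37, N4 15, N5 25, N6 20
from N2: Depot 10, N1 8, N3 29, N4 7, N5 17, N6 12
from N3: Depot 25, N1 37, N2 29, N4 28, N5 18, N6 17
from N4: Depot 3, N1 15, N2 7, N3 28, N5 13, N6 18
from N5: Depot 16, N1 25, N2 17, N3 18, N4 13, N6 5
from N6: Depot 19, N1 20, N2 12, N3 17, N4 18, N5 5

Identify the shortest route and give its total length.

Shortest is (a), total 117 min.

(a): 18 + 37 + 17 + 12 + 17 + 13 + 3 = 117
(b): 19 + 12 + 29 + 18 + 25 + 15 + 3 = 121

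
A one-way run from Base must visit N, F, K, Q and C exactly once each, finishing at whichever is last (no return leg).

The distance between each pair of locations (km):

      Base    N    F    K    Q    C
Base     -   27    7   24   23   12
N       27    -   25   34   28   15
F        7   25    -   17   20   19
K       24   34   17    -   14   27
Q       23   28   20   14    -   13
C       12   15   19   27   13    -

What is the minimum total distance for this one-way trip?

Minimum one-way distance = 66 km.

There are 5! = 120 possible orderings.
Base→N→F→K→Q→C: 27+25+17+14+13 = 96
Base→N→F→K→C→Q: 27+25+17+27+13 = 109
Base→N→F→Q→K→C: 27+25+20+14+27 = 113
Base→N→F→Q→C→K: 27+25+20+13+27 = 112
Base→N→F→C→K→Q: 27+25+19+27+14 = 112
Base→N→F→C→Q→K: 27+25+19+13+14 = 98
Base→N→K→F→Q→C: 27+34+17+20+13 = 111
Base→N→K→F→C→Q: 27+34+17+19+13 = 110
Base→N→K→Q→F→C: 27+34+14+20+19 = 114
Base→N→K→Q→C→F: 27+34+14+13+19 = 107
Base→N→K→C→F→Q: 27+34+27+19+20 = 127
Base→N→K→C→Q→F: 27+34+27+13+20 = 121
Base→N→Q→F→K→C: 27+28+20+17+27 = 119
Base→N→Q→F→C→K: 27+28+20+19+27 = 121
… (106 more)
Base→F→K→Q→C→N: 7+17+14+13+15 = 66  ← best
The minimum is 66.
One shortest path: Base → F → K → Q → C → N.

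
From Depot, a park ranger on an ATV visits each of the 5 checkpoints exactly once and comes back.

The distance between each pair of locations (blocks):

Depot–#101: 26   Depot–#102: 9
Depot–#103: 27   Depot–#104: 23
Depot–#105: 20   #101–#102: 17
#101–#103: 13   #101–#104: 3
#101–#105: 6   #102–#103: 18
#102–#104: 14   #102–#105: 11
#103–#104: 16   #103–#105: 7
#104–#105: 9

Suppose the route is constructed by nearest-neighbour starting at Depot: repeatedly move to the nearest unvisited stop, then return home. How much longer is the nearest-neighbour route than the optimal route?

Excess over optimum: 6 blocks.

Depot: #102=9, #105=20, #104=23, #101=26, #103=27 ⇒ #102
#102: #105=11, #104=14, #101=17, #103=18 ⇒ #105
#105: #101=6, #103=7, #104=9 ⇒ #101
#101: #104=3, #103=13 ⇒ #104
#104: #103=16 ⇒ #103
NN route Depot → #102 → #105 → #101 → #104 → #103 → Depot costs 72.
Optimal: Depot → #102 → #103 → #105 → #101 → #104 → Depot costs 66 (by enumerating all 60 distinct tours).
Excess = 72 − 66 = 6.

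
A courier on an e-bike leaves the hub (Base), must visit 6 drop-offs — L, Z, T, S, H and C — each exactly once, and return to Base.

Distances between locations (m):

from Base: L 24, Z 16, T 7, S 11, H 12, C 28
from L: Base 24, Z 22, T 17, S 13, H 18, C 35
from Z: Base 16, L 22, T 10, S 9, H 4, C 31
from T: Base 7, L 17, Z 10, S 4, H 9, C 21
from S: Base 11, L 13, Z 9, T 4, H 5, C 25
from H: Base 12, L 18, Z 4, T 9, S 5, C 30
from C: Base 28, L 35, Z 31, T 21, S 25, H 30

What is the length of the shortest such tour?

With 6 stops there are 6!/2 = 360 distinct round trips (a route and its reverse cost the same).
Base-L-Z-T-S-H-C-Base: 24+22+10+4+5+30+28 = 123
Base-L-Z-T-S-C-H-Base: 24+22+10+4+25+30+12 = 127
Base-L-Z-T-H-S-C-Base: 24+22+10+9+5+25+28 = 123
Base-L-Z-T-H-C-S-Base: 24+22+10+9+30+25+11 = 131
Base-L-Z-T-C-S-H-Base: 24+22+10+21+25+5+12 = 119
Base-L-Z-T-C-H-S-Base: 24+22+10+21+30+5+11 = 123
Base-L-Z-S-T-H-C-Base: 24+22+9+4+9+30+28 = 126
Base-L-Z-S-T-C-H-Base: 24+22+9+4+21+30+12 = 122
… (352 more)
Base-Z-H-S-L-C-T-Base: 16+4+5+13+35+21+7 = 101  ← best
The minimum is 101.
One optimal route: Base → Z → H → S → L → C → T → Base (or its reverse).

101 m — the shortest possible round trip.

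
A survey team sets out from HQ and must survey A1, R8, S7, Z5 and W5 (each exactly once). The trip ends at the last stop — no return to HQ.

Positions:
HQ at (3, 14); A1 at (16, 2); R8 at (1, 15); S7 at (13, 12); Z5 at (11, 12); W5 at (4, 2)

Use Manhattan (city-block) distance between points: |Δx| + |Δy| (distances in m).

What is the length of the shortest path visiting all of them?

Minimum one-way distance = 43 m.

There are 5! = 120 possible orderings.
HQ → A1 → R8 → S7 → Z5 → W5: 25+28+15+2+17 = 87
HQ → A1 → R8 → S7 → W5 → Z5: 25+28+15+19+17 = 104
HQ → A1 → R8 → Z5 → S7 → W5: 25+28+13+2+19 = 87
HQ → A1 → R8 → Z5 → W5 → S7: 25+28+13+17+19 = 102
HQ → A1 → R8 → W5 → S7 → Z5: 25+28+16+19+2 = 90
HQ → A1 → R8 → W5 → Z5 → S7: 25+28+16+17+2 = 88
HQ → A1 → S7 → R8 → Z5 → W5: 25+13+15+13+17 = 83
HQ → A1 → S7 → R8 → W5 → Z5: 25+13+15+16+17 = 86
HQ → A1 → S7 → Z5 → R8 → W5: 25+13+2+13+16 = 69
HQ → A1 → S7 → Z5 → W5 → R8: 25+13+2+17+16 = 73
HQ → A1 → S7 → W5 → R8 → Z5: 25+13+19+16+13 = 86
HQ → A1 → S7 → W5 → Z5 → R8: 25+13+19+17+13 = 87
HQ → A1 → Z5 → R8 → S7 → W5: 25+15+13+15+19 = 87
HQ → A1 → Z5 → R8 → W5 → S7: 25+15+13+16+19 = 88
… (106 more)
HQ → R8 → Z5 → S7 → A1 → W5: 3+13+2+13+12 = 43  ← best
The minimum is 43.
One shortest path: HQ → R8 → Z5 → S7 → A1 → W5.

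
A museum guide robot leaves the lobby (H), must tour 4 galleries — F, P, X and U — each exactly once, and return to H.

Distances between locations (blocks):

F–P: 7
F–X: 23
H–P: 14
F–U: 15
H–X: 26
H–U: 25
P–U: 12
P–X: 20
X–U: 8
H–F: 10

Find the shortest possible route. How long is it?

There are 12 distinct closed tours to check (reversals are equivalent).
H - F - P - X - U - H: 10+7+20+8+25 = 70
H - F - P - U - X - H: 10+7+12+8+26 = 63
H - F - X - P - U - H: 10+23+20+12+25 = 90
H - F - X - U - P - H: 10+23+8+12+14 = 67
H - F - U - P - X - H: 10+15+12+20+26 = 83
H - F - U - X - P - H: 10+15+8+20+14 = 67
H - P - F - X - U - H: 14+7+23+8+25 = 77
H - P - F - U - X - H: 14+7+15+8+26 = 70
H - P - X - F - U - H: 14+20+23+15+25 = 97
H - P - U - F - X - H: 14+12+15+23+26 = 90
H - X - F - P - U - H: 26+23+7+12+25 = 93
H - X - P - F - U - H: 26+20+7+15+25 = 93
The minimum is 63.
One optimal route: H → F → P → U → X → H (or its reverse).

Minimum total distance: 63 blocks.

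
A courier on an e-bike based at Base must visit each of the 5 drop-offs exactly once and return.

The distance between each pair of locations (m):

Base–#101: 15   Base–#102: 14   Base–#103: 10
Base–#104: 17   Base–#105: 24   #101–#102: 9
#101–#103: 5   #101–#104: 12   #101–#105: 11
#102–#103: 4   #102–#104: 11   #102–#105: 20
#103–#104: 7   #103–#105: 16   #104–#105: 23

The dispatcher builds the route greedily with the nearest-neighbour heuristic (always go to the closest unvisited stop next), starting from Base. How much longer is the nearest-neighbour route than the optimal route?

From Base: #103=10, #102=14, #101=15, #104=17, #105=24 → choose #103 (10).
From #103: #102=4, #101=5, #104=7, #105=16 → choose #102 (4).
From #102: #101=9, #104=11, #105=20 → choose #101 (9).
From #101: #105=11, #104=12 → choose #105 (11).
From #105: #104=23 → choose #104 (23).
NN route Base → #103 → #102 → #101 → #105 → #104 → Base costs 74.
Optimal: Base → #102 → #103 → #104 → #101 → #105 → Base costs 72 (by enumerating all 60 distinct tours).
Excess = 74 − 72 = 2.

2 m longer than the optimal tour.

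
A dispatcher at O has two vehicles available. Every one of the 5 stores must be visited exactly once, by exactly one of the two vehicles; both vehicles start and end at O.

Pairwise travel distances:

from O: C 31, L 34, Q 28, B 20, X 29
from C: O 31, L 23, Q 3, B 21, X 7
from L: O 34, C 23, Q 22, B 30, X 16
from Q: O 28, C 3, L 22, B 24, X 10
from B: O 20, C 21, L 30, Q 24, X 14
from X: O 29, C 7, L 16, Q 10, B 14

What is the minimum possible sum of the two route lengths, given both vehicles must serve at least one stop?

Minimum combined distance: 128.

Check every non-empty split of the stops between the two vehicles; for each half take its own optimal tour:
  {C} + {L, Q, B, X}: 62 + 100 = 162
  {L} + {C, Q, B, X}: 68 + 72 = 140
  {C, L} + {Q, B, X}: 88 + 72 = 160
  {Q} + {C, L, B, X}: 56 + 98 = 154
  {C, Q} + {L, B, X}: 62 + 84 = 146
  {L, Q} + {C, B, X}: 84 + 72 = 156
  … (15 splits in total)
  {B} + {C, L, Q, X}: 40 + 88 = 128  ← best
Best: vehicle 1 O → B → O = 40; vehicle 2 O → L → X → C → Q → O = 88; combined 128.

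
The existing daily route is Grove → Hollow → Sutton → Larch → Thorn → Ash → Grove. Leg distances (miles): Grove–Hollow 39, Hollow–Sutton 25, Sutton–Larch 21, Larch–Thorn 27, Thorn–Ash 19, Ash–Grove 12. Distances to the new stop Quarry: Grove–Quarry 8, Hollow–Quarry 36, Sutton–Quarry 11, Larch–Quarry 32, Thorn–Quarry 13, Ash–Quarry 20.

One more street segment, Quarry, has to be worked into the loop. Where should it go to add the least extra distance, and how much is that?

Insertion cost between consecutive stops i–j is d(i,Quarry) + d(Quarry,j) − d(i,j):
  between Grove and Hollow: 8 + 36 − 39 = 5
  between Hollow and Sutton: 36 + 11 − 25 = 22
  between Sutton and Larch: 11 + 32 − 21 = 22
  between Larch and Thorn: 32 + 13 − 27 = 18
  between Thorn and Ash: 13 + 20 − 19 = 14
  between Ash and Grove: 20 + 8 − 12 = 16
Cheapest insertion is between Grove and Hollow, adding 5.
New total = 143 + 5 = 148.

Minimum extra distance: 5 miles, inserting Quarry between Grove and Hollow.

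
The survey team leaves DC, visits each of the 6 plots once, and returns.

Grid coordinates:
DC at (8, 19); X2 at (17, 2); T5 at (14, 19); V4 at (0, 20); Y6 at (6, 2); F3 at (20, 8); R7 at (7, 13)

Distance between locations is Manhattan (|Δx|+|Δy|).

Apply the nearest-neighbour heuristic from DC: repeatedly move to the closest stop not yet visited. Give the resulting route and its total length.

Total distance 92 via the nearest-neighbour route DC → T5 → R7 → Y6 → X2 → F3 → V4 → DC.

DC → [T5:6 / R7:7 / V4:9 / Y6:19 / F3:23 / X2:26] → T5 (6)
T5 → [R7:13 / V4:15 / F3:17 / X2:20 / Y6:25] → R7 (13)
R7 → [Y6:12 / V4:14 / F3:18 / X2:21] → Y6 (12)
Y6 → [X2:11 / F3:20 / V4:24] → X2 (11)
X2 → [F3:9 / V4:35] → F3 (9)
F3 → [V4:32] → V4 (32)
Return V4→DC: 9.
Total = 6 + 13 + 12 + 11 + 9 + 32 + 9 = 92.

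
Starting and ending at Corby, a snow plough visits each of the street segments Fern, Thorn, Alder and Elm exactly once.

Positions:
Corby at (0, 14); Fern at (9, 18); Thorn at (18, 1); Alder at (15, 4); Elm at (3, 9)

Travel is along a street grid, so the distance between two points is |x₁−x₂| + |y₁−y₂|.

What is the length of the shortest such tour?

With 4 stops there are 4!/2 = 12 distinct round trips (a route and its reverse cost the same).
Corby-Fern-Thorn-Alder-Elm-Corby: 13+26+6+17+8 = 70
Corby-Fern-Thorn-Elm-Alder-Corby: 13+26+23+17+25 = 104
Corby-Fern-Alder-Thorn-Elm-Corby: 13+20+6+23+8 = 70
Corby-Fern-Alder-Elm-Thorn-Corby: 13+20+17+23+31 = 104
Corby-Fern-Elm-Thorn-Alder-Corby: 13+15+23+6+25 = 82
Corby-Fern-Elm-Alder-Thorn-Corby: 13+15+17+6+31 = 82
Corby-Thorn-Fern-Alder-Elm-Corby: 31+26+20+17+8 = 102
Corby-Thorn-Fern-Elm-Alder-Corby: 31+26+15+17+25 = 114
Corby-Thorn-Alder-Fern-Elm-Corby: 31+6+20+15+8 = 80
Corby-Thorn-Elm-Fern-Alder-Corby: 31+23+15+20+25 = 114
Corby-Alder-Fern-Thorn-Elm-Corby: 25+20+26+23+8 = 102
Corby-Alder-Thorn-Fern-Elm-Corby: 25+6+26+15+8 = 80
The minimum is 70.
One optimal route: Corby → Fern → Thorn → Alder → Elm → Corby (or its reverse).

Shortest round trip = 70.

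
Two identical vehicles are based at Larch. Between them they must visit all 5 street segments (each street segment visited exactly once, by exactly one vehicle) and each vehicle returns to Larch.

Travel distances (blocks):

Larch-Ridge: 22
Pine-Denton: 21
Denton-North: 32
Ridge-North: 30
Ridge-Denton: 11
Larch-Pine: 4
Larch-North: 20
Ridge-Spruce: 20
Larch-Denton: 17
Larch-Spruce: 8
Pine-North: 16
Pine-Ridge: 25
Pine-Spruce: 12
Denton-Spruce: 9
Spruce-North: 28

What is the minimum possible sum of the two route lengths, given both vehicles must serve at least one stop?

Minimum combined distance: 86 blocks.

Check every non-empty split of the stops between the two vehicles; for each half take its own optimal tour:
  {Pine} + {Ridge, Denton, Spruce, North}: 8 + 78 = 86
  {Ridge} + {Pine, Denton, Spruce, North}: 44 + 69 = 113
  {Pine, Ridge} + {Denton, Spruce, North}: 51 + 69 = 120
  {Denton} + {Pine, Ridge, Spruce, North}: 34 + 78 = 112
  {Pine, Denton} + {Ridge, Spruce, North}: 42 + 78 = 120
  {Ridge, Denton} + {Pine, Spruce, North}: 50 + 56 = 106
  … (15 splits in total)
Best: vehicle 1 Larch → Pine → Larch = 8; vehicle 2 Larch → Spruce → Denton → Ridge → North → Larch = 78; combined 86.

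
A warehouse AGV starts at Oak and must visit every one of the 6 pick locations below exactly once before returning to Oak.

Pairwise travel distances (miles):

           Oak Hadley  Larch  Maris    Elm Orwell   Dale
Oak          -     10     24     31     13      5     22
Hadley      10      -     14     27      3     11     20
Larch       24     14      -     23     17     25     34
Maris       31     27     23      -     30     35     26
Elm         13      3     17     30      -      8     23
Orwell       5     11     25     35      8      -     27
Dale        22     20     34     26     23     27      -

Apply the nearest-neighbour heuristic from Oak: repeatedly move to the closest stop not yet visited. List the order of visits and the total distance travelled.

Total distance 101 miles via the nearest-neighbour route Oak → Orwell → Elm → Hadley → Larch → Maris → Dale → Oak.

Oak → [Orwell:5 / Hadley:10 / Elm:13 / Dale:22 / Larch:24 / Maris:31] → Orwell (5)
Orwell → [Elm:8 / Hadley:11 / Larch:25 / Dale:27 / Maris:35] → Elm (8)
Elm → [Hadley:3 / Larch:17 / Dale:23 / Maris:30] → Hadley (3)
Hadley → [Larch:14 / Dale:20 / Maris:27] → Larch (14)
Larch → [Maris:23 / Dale:34] → Maris (23)
Maris → [Dale:26] → Dale (26)
Return Dale→Oak: 22.
Total = 5 + 8 + 3 + 14 + 23 + 26 + 22 = 101.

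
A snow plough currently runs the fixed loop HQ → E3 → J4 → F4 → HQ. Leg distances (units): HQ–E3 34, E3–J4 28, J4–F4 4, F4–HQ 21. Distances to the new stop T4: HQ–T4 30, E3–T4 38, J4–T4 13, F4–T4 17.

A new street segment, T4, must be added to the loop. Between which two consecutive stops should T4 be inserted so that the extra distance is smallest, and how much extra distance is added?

Insertion cost between consecutive stops i–j is d(i,T4) + d(T4,j) − d(i,j):
  between HQ and E3: 30 + 38 − 34 = 34
  between E3 and J4: 38 + 13 − 28 = 23
  between J4 and F4: 13 + 17 − 4 = 26
  between F4 and HQ: 17 + 30 − 21 = 26
Cheapest insertion is between E3 and J4, adding 23.
New total = 87 + 23 = 110.

+23 — insert T4 between E3 and J4.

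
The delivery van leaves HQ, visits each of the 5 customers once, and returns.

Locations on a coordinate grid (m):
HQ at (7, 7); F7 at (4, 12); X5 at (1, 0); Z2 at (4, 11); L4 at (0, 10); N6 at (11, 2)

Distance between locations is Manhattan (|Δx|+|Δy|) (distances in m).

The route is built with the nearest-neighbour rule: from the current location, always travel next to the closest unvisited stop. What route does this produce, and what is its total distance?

Total distance 46 m via the nearest-neighbour route HQ → Z2 → F7 → L4 → X5 → N6 → HQ.

HQ → [Z2:7 / F7:8 / N6:9 / L4:10 / X5:13] → Z2 (7)
Z2 → [F7:1 / L4:5 / X5:14 / N6:16] → F7 (1)
F7 → [L4:6 / X5:15 / N6:17] → L4 (6)
L4 → [X5:11 / N6:19] → X5 (11)
X5 → [N6:12] → N6 (12)
Return N6→HQ: 9.
Total = 7 + 1 + 6 + 11 + 12 + 9 = 46.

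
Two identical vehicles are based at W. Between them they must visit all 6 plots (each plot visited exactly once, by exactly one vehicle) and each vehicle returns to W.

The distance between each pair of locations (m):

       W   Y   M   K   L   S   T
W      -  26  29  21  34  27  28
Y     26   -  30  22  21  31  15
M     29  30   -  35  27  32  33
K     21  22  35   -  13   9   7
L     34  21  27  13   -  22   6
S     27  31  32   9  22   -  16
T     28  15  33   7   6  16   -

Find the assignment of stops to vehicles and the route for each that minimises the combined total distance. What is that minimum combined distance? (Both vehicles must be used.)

There are 2^5 − 1 = 31 ways to divide the 6 stops into two non-empty groups. For each, the best each vehicle can do is its own shortest tour through its group:
  {Y} + {M, K, L, S, T}: 52 + 105 = 157
  {M} + {Y, K, L, S, T}: 58 + 96 = 154
  {Y, M} + {K, L, S, T}: 85 + 83 = 168
  {K} + {Y, M, L, S, T}: 42 + 129 = 171
  {Y, K} + {M, L, S, T}: 69 + 105 = 174
  {M, K} + {Y, L, S, T}: 85 + 96 = 181
  … (31 splits in total)
Best: vehicle 1 W → M → W = 58; vehicle 2 W → Y → L → T → K → S → W = 96; combined 154.

154 m — the smallest possible combined total.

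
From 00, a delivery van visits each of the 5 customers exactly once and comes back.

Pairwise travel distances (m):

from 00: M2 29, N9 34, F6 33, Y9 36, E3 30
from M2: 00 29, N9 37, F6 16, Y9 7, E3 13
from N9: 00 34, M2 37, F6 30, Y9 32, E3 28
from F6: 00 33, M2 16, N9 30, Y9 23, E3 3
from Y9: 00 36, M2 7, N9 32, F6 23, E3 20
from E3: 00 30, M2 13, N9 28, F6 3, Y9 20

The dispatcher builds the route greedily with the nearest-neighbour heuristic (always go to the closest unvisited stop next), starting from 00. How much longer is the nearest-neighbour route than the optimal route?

1 m longer than the optimal tour.

From 00: M2=29, E3=30, F6=33, N9=34, Y9=36 → choose M2 (29).
From M2: Y9=7, E3=13, F6=16, N9=37 → choose Y9 (7).
From Y9: E3=20, F6=23, N9=32 → choose E3 (20).
From E3: F6=3, N9=28 → choose F6 (3).
From F6: N9=30 → choose N9 (30).
NN route 00 → M2 → Y9 → E3 → F6 → N9 → 00 costs 123.
Optimal: 00 → N9 → Y9 → M2 → F6 → E3 → 00 costs 122 (by enumerating all 60 distinct tours).
Excess = 123 − 122 = 1.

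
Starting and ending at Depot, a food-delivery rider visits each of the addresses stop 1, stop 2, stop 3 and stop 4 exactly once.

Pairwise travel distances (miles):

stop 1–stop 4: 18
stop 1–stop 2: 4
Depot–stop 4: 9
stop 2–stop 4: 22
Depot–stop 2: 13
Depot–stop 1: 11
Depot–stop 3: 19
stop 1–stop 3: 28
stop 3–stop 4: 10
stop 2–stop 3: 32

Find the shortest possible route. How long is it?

Minimum total distance: 64 miles.

Depot-stop 1-stop 2-stop 3-stop 4-Depot: 11+4+32+10+9 = 66
Depot-stop 1-stop 2-stop 4-stop 3-Depot: 11+4+22+10+19 = 66
Depot-stop 1-stop 3-stop 2-stop 4-Depot: 11+28+32+22+9 = 102
Depot-stop 1-stop 3-stop 4-stop 2-Depot: 11+28+10+22+13 = 84
Depot-stop 1-stop 4-stop 2-stop 3-Depot: 11+18+22+32+19 = 102
Depot-stop 1-stop 4-stop 3-stop 2-Depot: 11+18+10+32+13 = 84
Depot-stop 2-stop 1-stop 3-stop 4-Depot: 13+4+28+10+9 = 64
Depot-stop 2-stop 1-stop 4-stop 3-Depot: 13+4+18+10+19 = 64
Depot-stop 2-stop 3-stop 1-stop 4-Depot: 13+32+28+18+9 = 100
Depot-stop 2-stop 4-stop 1-stop 3-Depot: 13+22+18+28+19 = 100
Depot-stop 3-stop 1-stop 2-stop 4-Depot: 19+28+4+22+9 = 82
Depot-stop 3-stop 2-stop 1-stop 4-Depot: 19+32+4+18+9 = 82
The minimum is 64.
One optimal route: Depot → stop 2 → stop 1 → stop 3 → stop 4 → Depot (or its reverse).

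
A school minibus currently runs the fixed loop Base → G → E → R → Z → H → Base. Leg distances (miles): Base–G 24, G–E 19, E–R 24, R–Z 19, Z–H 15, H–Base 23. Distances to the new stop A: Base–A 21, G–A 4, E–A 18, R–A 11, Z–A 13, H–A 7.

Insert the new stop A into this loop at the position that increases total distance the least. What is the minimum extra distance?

Adding 1 miles by placing A on the Base–G leg.

Insertion cost between consecutive stops i–j is d(i,A) + d(A,j) − d(i,j):
  between Base and G: 21 + 4 − 24 = 1
  between G and E: 4 + 18 − 19 = 3
  between E and R: 18 + 11 − 24 = 5
  between R and Z: 11 + 13 − 19 = 5
  between Z and H: 13 + 7 − 15 = 5
  between H and Base: 7 + 21 − 23 = 5
Cheapest insertion is between Base and G, adding 1.
New total = 124 + 1 = 125.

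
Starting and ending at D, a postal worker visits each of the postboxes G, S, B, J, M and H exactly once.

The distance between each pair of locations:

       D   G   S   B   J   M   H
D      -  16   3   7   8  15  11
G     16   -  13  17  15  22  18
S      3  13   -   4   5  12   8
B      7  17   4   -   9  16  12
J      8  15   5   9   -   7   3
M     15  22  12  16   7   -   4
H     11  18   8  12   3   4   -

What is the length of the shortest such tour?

With 6 stops there are 6!/2 = 360 distinct round trips (a route and its reverse cost the same).
D→G→S→B→J→M→H→D: 16+13+4+9+7+4+11 = 64
D→G→S→B→J→H→M→D: 16+13+4+9+3+4+15 = 64
D→G→S→B→M→J→H→D: 16+13+4+16+7+3+11 = 70
D→G→S→B→M→H→J→D: 16+13+4+16+4+3+8 = 64
D→G→S→B→H→J→M→D: 16+13+4+12+3+7+15 = 70
D→G→S→B→H→M→J→D: 16+13+4+12+4+7+8 = 64
D→G→S→J→B→M→H→D: 16+13+5+9+16+4+11 = 74
D→G→S→J→B→H→M→D: 16+13+5+9+12+4+15 = 74
… (352 more)
D→G→J→M→H→S→B→D: 16+15+7+4+8+4+7 = 61  ← best
The minimum is 61.
One optimal route: D → G → J → M → H → S → B → D (or its reverse).

Minimum total distance: 61.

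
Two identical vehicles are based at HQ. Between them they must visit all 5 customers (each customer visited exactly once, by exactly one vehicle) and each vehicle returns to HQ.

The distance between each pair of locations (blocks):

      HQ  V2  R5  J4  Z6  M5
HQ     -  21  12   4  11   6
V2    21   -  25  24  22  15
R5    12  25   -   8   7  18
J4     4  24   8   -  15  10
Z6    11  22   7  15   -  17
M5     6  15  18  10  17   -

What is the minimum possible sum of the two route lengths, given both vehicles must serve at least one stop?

Minimum combined distance: 70 blocks.

Try each way of splitting the stops between the two vehicles (each non-empty) and, for each split, find the best tour for each vehicle:
  {V2} + {R5, J4, Z6, M5}: 42 + 42 = 84
  {R5} + {V2, J4, Z6, M5}: 24 + 62 = 86
  {V2, R5} + {J4, Z6, M5}: 58 + 42 = 100
  {J4} + {V2, R5, Z6, M5}: 8 + 62 = 70
  {V2, J4} + {R5, Z6, M5}: 49 + 42 = 91
  {R5, J4} + {V2, Z6, M5}: 24 + 54 = 78
  … (15 splits in total)
Best: vehicle 1 HQ → J4 → HQ = 8; vehicle 2 HQ → R5 → Z6 → V2 → M5 → HQ = 62; combined 70.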